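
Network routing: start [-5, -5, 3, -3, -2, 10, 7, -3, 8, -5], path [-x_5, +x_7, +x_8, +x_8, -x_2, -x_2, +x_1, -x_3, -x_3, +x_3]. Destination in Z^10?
(-4, -7, 2, -3, -3, 10, 8, -1, 8, -5)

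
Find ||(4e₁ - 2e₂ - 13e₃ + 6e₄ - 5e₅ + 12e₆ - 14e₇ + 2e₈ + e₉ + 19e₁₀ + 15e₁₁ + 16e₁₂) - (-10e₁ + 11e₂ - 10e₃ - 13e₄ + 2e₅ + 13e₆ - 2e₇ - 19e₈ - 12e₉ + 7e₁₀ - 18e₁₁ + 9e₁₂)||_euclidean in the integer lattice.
53.1131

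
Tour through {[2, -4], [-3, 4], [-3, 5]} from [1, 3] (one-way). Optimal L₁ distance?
20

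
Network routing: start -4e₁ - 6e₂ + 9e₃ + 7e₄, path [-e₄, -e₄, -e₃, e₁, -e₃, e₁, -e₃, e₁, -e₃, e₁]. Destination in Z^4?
(0, -6, 5, 5)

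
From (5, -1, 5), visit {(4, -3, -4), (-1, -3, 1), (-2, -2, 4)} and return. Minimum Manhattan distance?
36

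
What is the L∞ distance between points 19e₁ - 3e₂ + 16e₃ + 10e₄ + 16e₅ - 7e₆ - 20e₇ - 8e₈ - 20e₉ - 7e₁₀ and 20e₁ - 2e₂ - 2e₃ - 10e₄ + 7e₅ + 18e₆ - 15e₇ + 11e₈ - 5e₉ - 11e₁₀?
25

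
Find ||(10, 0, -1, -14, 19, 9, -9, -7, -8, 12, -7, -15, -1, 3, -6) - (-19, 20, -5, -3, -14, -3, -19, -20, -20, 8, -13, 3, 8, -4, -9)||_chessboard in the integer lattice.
33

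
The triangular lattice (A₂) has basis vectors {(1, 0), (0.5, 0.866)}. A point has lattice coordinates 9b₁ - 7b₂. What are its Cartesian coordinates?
(5.5, -6.062)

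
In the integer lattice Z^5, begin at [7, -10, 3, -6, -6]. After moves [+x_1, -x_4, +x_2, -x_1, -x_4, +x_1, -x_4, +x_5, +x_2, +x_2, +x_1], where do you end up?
(9, -7, 3, -9, -5)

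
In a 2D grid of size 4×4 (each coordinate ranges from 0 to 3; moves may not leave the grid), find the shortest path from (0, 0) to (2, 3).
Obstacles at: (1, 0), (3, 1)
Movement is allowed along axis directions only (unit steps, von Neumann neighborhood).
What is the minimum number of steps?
5
(one shortest path: (0, 0) → (0, 1) → (1, 1) → (2, 1) → (2, 2) → (2, 3))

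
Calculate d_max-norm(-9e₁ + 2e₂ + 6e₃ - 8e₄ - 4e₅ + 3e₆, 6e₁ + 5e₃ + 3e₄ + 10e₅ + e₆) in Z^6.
15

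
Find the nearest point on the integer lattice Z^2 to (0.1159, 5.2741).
(0, 5)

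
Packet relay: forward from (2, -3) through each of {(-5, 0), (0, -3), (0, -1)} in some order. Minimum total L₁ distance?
10
(one optimal route: (2, -3) → (0, -3) → (0, -1) → (-5, 0))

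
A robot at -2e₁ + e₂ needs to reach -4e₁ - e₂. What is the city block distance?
4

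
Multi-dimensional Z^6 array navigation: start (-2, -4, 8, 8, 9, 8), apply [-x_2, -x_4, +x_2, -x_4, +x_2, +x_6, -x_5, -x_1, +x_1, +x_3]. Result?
(-2, -3, 9, 6, 8, 9)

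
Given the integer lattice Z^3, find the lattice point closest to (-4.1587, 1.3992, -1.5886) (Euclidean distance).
(-4, 1, -2)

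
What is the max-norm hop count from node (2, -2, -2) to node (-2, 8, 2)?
10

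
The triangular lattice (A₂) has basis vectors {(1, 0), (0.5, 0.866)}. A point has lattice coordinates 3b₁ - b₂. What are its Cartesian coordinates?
(2.5, -0.866)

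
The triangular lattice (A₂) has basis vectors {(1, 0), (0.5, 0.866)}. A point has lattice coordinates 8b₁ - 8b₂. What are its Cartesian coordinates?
(4, -6.928)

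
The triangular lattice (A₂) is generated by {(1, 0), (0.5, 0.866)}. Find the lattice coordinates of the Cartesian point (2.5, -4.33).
5b₁ - 5b₂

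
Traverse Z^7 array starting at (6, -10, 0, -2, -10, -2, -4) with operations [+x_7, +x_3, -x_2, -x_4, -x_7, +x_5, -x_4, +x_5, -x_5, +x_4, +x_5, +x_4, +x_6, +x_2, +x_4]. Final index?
(6, -10, 1, -1, -8, -1, -4)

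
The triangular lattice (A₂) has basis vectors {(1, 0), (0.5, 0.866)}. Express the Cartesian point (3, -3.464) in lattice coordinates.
5b₁ - 4b₂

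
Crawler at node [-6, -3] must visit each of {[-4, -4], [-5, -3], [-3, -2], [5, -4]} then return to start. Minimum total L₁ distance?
26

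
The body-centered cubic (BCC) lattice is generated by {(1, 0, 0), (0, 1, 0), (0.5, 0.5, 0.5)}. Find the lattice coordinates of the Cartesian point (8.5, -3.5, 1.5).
7b₁ - 5b₂ + 3b₃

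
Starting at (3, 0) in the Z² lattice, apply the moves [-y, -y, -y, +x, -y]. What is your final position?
(4, -4)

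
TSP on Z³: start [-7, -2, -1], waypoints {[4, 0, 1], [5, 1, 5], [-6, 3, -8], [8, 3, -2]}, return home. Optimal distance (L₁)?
66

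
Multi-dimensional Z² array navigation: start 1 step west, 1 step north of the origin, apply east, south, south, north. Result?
(0, 0)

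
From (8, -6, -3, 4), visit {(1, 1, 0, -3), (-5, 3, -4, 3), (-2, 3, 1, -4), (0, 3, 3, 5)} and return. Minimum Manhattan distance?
82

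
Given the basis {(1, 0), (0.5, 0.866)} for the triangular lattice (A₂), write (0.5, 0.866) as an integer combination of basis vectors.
b₂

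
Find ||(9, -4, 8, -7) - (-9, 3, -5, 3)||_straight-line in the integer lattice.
25.3377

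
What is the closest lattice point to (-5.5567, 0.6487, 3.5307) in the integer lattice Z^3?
(-6, 1, 4)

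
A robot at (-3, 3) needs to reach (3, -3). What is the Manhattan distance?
12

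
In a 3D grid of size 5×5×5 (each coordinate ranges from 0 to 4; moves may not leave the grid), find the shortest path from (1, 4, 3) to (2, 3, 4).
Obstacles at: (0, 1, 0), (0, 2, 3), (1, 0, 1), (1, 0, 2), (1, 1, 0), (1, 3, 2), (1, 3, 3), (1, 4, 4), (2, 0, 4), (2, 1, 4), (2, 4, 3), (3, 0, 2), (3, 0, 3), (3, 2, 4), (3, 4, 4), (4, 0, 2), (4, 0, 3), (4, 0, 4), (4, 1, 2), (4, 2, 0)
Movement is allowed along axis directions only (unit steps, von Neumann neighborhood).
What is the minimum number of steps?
5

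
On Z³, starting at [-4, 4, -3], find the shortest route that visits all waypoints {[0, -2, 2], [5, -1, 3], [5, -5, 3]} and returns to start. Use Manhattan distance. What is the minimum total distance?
48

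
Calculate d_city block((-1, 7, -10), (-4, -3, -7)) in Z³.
16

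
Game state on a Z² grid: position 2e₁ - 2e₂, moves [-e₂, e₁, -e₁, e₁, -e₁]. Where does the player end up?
(2, -3)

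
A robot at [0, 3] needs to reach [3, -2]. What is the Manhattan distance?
8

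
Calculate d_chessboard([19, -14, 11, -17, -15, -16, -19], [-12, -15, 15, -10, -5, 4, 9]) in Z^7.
31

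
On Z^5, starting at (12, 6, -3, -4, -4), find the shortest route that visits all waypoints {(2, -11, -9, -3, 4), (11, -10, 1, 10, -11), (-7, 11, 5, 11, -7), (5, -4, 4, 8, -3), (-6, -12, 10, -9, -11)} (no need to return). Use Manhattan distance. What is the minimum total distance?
198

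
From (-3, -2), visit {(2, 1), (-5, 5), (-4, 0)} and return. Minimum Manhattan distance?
28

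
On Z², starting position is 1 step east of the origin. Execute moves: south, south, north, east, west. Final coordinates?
(1, -1)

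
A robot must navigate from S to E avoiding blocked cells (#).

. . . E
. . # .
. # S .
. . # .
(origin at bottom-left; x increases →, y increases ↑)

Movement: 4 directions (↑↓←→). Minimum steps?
3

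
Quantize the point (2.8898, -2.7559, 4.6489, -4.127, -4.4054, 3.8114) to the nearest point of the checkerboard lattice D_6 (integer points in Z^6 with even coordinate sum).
(3, -3, 5, -4, -5, 4)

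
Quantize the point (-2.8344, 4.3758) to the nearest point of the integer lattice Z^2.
(-3, 4)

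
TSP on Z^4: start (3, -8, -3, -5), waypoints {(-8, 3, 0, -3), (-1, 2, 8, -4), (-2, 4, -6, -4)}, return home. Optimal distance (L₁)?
78
(one optimal route: (3, -8, -3, -5) → (-1, 2, 8, -4) → (-8, 3, 0, -3) → (-2, 4, -6, -4) → (3, -8, -3, -5))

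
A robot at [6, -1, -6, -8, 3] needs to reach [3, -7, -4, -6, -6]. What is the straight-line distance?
11.5758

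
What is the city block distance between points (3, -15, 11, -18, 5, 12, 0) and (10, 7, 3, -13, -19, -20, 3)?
101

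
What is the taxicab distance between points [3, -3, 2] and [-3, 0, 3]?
10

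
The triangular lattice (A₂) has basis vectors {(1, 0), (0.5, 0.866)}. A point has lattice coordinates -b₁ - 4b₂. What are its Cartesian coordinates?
(-3, -3.464)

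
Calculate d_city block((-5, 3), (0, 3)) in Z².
5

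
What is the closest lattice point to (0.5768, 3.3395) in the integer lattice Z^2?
(1, 3)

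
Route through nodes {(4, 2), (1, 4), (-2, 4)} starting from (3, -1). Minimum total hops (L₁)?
12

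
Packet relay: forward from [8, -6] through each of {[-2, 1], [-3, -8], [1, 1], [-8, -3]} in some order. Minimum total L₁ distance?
36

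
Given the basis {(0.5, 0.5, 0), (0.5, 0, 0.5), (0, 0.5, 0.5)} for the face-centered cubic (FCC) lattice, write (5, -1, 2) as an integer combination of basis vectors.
2b₁ + 8b₂ - 4b₃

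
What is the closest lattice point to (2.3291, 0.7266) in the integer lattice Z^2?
(2, 1)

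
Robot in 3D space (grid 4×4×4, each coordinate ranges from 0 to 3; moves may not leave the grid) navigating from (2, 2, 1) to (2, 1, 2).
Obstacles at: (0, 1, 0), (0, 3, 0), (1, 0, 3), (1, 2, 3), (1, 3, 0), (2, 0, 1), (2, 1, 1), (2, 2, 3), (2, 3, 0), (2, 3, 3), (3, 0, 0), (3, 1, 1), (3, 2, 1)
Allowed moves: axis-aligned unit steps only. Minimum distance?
2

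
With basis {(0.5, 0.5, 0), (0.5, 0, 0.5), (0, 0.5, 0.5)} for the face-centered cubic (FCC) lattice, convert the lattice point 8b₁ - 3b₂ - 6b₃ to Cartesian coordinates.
(2.5, 1, -4.5)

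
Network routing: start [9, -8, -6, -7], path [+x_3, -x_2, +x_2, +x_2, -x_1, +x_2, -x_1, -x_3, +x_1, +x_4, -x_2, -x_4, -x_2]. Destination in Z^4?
(8, -8, -6, -7)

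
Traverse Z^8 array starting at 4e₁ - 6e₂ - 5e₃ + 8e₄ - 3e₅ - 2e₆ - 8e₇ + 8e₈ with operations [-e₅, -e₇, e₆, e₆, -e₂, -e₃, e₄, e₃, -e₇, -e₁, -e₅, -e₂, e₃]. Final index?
(3, -8, -4, 9, -5, 0, -10, 8)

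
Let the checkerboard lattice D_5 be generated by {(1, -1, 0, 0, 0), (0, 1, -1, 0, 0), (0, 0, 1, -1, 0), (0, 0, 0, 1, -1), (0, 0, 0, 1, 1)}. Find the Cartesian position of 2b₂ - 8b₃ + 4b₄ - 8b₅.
(0, 2, -10, 4, -12)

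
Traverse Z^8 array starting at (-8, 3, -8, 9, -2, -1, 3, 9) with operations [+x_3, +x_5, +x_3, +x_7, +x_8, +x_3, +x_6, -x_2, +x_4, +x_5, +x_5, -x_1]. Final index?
(-9, 2, -5, 10, 1, 0, 4, 10)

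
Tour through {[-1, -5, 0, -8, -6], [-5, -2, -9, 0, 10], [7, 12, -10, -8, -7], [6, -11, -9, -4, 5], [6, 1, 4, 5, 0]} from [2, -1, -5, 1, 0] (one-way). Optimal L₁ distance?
161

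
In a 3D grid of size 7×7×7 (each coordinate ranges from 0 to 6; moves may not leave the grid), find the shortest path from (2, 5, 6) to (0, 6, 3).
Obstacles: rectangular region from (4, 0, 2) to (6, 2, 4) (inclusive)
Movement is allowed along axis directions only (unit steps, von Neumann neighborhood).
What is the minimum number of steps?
6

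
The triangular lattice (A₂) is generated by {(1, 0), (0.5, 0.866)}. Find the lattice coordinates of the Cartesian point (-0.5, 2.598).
-2b₁ + 3b₂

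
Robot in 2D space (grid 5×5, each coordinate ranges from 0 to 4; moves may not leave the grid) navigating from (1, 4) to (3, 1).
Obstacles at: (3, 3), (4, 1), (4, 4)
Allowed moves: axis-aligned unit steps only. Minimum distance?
5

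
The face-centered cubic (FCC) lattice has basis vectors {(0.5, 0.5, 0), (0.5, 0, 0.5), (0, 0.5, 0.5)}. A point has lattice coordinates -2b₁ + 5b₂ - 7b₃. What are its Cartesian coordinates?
(1.5, -4.5, -1)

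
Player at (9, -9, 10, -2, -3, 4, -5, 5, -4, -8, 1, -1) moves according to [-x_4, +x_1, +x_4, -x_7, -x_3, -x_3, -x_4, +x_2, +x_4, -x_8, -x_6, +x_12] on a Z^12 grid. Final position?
(10, -8, 8, -2, -3, 3, -6, 4, -4, -8, 1, 0)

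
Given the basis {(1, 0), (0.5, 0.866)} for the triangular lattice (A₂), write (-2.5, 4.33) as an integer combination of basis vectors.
-5b₁ + 5b₂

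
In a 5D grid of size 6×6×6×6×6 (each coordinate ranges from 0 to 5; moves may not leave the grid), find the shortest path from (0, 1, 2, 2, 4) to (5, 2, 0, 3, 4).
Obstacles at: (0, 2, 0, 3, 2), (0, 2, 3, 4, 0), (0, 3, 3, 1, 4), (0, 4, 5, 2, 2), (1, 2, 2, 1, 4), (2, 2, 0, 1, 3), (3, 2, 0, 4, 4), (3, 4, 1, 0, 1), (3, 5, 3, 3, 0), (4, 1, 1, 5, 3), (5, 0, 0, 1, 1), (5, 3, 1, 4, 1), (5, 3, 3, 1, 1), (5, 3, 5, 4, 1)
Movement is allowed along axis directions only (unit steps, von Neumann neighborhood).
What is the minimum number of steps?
9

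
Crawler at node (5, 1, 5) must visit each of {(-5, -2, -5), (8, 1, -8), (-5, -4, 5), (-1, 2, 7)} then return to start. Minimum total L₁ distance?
68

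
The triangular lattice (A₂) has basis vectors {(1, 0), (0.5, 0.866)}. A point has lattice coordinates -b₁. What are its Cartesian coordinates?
(-1, 0)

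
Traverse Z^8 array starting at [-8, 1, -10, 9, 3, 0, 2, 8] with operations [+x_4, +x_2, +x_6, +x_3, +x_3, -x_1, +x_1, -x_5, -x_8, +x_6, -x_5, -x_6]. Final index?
(-8, 2, -8, 10, 1, 1, 2, 7)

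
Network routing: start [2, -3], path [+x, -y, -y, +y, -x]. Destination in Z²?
(2, -4)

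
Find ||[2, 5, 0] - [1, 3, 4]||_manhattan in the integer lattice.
7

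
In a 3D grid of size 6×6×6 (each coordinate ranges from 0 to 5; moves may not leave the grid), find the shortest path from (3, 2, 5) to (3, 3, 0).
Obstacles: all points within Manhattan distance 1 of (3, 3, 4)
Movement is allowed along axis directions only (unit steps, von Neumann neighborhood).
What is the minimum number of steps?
8
(one shortest path: (3, 2, 5) → (2, 2, 5) → (2, 2, 4) → (2, 2, 3) → (3, 2, 3) → (3, 2, 2) → (3, 3, 2) → (3, 3, 1) → (3, 3, 0))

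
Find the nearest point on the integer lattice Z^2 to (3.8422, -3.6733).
(4, -4)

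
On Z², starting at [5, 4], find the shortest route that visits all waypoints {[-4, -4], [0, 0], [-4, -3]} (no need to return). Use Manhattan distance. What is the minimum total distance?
17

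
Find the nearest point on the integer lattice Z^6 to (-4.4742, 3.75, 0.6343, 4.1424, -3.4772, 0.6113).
(-4, 4, 1, 4, -3, 1)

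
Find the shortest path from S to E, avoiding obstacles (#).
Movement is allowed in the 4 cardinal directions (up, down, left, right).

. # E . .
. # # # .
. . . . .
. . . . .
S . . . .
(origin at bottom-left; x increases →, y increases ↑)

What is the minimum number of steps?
10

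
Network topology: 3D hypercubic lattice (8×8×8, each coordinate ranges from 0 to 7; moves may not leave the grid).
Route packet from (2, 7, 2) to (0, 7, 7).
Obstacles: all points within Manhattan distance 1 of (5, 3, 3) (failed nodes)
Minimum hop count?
7
(one shortest path: (2, 7, 2) → (1, 7, 2) → (0, 7, 2) → (0, 7, 3) → (0, 7, 4) → (0, 7, 5) → (0, 7, 6) → (0, 7, 7))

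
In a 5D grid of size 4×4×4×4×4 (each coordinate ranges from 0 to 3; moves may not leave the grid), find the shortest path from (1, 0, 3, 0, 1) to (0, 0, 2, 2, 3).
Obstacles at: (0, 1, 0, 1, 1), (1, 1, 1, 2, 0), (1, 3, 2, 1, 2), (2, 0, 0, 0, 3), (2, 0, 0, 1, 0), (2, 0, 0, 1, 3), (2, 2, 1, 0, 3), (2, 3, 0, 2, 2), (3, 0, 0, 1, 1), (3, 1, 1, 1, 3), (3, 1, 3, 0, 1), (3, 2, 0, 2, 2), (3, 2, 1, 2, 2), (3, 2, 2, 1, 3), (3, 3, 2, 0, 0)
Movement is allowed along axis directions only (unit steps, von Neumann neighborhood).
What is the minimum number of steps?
6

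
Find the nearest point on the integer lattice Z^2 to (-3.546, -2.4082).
(-4, -2)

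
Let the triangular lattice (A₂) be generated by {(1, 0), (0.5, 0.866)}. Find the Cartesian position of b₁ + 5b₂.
(3.5, 4.33)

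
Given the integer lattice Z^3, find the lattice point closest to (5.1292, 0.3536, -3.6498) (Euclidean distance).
(5, 0, -4)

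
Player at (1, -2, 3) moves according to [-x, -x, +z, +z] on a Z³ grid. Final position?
(-1, -2, 5)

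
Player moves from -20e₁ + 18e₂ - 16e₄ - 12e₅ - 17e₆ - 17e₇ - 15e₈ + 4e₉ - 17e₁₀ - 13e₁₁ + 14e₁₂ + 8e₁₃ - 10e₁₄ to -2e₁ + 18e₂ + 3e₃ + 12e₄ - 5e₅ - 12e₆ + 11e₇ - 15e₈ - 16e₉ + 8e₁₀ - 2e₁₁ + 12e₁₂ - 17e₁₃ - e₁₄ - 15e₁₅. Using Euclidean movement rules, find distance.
63.6867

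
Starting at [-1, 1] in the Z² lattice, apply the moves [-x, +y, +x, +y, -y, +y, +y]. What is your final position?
(-1, 4)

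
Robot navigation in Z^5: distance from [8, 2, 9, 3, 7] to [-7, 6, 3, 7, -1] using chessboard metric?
15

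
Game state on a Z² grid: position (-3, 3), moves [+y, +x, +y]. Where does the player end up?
(-2, 5)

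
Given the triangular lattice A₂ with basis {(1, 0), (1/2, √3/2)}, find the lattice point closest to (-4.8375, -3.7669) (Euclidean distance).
(-5, -3.464)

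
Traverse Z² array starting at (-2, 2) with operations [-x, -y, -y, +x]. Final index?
(-2, 0)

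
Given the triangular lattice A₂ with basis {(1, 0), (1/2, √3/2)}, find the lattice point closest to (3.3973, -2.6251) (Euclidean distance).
(3.5, -2.598)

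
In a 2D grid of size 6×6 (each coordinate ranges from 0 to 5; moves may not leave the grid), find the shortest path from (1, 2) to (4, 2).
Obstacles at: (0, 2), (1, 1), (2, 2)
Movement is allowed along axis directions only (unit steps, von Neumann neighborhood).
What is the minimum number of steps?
5
(one shortest path: (1, 2) → (1, 3) → (2, 3) → (3, 3) → (4, 3) → (4, 2))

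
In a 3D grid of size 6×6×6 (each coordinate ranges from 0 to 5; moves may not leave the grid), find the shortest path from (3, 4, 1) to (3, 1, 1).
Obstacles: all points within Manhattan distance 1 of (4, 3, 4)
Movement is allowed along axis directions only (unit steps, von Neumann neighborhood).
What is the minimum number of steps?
3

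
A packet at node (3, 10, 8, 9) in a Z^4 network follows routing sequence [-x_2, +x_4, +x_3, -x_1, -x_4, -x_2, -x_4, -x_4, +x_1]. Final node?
(3, 8, 9, 7)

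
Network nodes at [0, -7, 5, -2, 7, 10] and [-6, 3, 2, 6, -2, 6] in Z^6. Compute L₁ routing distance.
40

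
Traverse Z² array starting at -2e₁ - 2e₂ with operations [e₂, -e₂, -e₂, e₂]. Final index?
(-2, -2)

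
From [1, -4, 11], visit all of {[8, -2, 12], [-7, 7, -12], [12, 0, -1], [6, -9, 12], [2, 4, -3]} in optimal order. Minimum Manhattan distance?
76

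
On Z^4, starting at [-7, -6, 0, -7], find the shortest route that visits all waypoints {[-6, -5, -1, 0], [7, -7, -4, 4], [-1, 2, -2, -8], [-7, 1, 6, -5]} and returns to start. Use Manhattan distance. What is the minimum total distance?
96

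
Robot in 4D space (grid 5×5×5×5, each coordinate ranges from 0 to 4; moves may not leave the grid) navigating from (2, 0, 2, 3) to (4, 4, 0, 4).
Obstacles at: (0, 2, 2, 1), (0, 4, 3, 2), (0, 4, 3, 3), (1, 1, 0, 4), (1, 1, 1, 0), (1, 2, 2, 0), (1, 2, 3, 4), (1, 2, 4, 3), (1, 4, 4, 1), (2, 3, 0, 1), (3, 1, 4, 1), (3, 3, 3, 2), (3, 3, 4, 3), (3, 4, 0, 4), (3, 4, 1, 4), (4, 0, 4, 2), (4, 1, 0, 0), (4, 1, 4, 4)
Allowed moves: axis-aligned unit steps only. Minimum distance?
9
(one shortest path: (2, 0, 2, 3) → (3, 0, 2, 3) → (4, 0, 2, 3) → (4, 1, 2, 3) → (4, 2, 2, 3) → (4, 3, 2, 3) → (4, 4, 2, 3) → (4, 4, 1, 3) → (4, 4, 0, 3) → (4, 4, 0, 4))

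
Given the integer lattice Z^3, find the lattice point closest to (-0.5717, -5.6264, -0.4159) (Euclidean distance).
(-1, -6, 0)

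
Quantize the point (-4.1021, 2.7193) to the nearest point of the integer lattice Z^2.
(-4, 3)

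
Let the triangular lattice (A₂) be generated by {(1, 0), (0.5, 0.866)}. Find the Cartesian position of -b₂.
(-0.5, -0.866)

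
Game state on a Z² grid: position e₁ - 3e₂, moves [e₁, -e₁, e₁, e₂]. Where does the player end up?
(2, -2)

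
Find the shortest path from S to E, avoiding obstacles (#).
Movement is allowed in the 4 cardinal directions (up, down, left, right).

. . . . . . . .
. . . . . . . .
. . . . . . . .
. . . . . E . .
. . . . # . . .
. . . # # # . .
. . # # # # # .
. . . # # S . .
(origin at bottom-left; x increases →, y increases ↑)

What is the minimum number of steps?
8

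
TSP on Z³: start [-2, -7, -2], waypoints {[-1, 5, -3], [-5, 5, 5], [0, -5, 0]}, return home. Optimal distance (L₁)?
52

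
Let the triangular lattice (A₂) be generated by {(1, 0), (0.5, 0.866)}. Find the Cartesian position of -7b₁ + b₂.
(-6.5, 0.866)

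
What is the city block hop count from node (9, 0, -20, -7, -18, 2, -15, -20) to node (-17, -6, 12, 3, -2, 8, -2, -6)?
123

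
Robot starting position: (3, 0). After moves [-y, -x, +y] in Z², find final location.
(2, 0)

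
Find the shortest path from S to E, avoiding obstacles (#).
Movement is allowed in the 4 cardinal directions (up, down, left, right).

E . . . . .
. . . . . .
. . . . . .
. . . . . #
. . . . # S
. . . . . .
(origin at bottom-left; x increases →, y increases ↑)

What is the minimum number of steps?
11
(one shortest path: (5, 1) → (5, 0) → (4, 0) → (3, 0) → (2, 0) → (1, 0) → (0, 0) → (0, 1) → (0, 2) → (0, 3) → (0, 4) → (0, 5))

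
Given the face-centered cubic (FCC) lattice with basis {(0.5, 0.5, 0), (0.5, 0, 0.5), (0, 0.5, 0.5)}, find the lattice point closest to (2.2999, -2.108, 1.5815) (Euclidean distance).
(2.5, -2, 1.5)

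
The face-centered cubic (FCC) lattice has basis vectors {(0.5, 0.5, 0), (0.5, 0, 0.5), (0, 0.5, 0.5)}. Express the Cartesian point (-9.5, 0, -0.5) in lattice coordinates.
-9b₁ - 10b₂ + 9b₃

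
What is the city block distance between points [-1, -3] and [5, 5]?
14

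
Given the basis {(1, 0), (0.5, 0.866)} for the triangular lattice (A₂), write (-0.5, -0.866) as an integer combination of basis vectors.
-b₂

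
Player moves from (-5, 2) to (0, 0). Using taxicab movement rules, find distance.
7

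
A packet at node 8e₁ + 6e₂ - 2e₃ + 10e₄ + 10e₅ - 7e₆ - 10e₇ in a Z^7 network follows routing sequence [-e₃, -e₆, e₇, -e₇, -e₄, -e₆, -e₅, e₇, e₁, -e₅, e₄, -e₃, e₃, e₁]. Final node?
(10, 6, -3, 10, 8, -9, -9)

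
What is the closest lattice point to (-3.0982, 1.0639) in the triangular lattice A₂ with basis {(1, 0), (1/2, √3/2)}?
(-3.5, 0.866)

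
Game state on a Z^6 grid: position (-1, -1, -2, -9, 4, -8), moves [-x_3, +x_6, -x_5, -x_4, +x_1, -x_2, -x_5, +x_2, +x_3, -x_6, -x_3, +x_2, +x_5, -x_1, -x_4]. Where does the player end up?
(-1, 0, -3, -11, 3, -8)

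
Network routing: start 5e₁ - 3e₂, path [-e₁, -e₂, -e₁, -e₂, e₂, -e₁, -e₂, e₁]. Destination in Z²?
(3, -5)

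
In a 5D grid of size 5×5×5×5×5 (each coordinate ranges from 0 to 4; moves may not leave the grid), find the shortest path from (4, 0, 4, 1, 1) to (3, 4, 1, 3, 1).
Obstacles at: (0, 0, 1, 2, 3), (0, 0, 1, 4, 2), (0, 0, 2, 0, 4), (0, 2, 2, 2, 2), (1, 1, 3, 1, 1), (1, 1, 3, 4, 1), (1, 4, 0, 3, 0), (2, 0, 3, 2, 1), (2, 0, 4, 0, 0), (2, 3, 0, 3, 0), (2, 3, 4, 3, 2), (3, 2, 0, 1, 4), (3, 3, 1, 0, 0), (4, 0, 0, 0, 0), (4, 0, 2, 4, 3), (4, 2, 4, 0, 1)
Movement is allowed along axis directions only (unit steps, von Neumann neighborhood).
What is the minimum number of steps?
10
(one shortest path: (4, 0, 4, 1, 1) → (3, 0, 4, 1, 1) → (3, 1, 4, 1, 1) → (3, 2, 4, 1, 1) → (3, 3, 4, 1, 1) → (3, 4, 4, 1, 1) → (3, 4, 3, 1, 1) → (3, 4, 2, 1, 1) → (3, 4, 1, 1, 1) → (3, 4, 1, 2, 1) → (3, 4, 1, 3, 1))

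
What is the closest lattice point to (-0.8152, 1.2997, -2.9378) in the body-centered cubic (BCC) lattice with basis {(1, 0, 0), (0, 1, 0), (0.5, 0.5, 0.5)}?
(-1, 1, -3)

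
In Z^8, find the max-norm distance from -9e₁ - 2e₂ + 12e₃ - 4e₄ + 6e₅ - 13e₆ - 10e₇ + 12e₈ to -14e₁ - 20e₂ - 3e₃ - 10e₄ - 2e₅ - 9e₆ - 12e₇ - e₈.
18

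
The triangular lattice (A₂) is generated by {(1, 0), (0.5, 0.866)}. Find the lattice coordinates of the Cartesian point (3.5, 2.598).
2b₁ + 3b₂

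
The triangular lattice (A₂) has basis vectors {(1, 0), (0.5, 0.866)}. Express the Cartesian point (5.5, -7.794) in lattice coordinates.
10b₁ - 9b₂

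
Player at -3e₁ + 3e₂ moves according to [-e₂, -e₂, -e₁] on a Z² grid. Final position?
(-4, 1)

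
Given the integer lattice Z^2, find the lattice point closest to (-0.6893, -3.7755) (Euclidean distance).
(-1, -4)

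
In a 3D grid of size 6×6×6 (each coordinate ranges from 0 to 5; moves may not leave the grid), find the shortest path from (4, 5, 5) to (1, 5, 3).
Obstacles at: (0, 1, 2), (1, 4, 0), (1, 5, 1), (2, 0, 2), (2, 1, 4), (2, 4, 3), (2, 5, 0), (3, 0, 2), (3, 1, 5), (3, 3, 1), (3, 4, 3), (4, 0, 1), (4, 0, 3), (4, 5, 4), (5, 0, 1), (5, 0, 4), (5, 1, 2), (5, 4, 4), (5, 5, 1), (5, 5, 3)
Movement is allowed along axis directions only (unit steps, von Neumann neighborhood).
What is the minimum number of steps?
5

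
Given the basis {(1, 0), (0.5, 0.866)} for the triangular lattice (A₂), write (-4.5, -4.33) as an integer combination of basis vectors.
-2b₁ - 5b₂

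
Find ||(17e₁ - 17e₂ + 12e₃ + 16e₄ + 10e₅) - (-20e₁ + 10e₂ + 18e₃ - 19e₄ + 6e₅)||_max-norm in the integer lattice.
37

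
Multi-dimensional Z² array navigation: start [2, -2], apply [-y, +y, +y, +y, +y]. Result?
(2, 1)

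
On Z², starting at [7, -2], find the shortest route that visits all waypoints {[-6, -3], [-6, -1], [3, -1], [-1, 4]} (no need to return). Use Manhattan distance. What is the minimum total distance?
26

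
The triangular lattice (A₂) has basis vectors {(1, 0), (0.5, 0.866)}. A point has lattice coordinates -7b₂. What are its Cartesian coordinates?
(-3.5, -6.062)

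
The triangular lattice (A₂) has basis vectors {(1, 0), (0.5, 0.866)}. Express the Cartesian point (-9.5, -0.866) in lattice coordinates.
-9b₁ - b₂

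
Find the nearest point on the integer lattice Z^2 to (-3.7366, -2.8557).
(-4, -3)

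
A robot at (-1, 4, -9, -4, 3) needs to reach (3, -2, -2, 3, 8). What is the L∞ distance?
7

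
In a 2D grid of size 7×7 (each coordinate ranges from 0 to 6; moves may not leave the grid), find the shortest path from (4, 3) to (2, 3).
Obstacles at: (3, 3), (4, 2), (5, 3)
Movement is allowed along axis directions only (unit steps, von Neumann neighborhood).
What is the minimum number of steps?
4
(one shortest path: (4, 3) → (4, 4) → (3, 4) → (2, 4) → (2, 3))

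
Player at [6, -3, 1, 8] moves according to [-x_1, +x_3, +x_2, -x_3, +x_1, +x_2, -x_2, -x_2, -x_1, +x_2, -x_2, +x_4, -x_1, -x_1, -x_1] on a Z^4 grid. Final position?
(2, -3, 1, 9)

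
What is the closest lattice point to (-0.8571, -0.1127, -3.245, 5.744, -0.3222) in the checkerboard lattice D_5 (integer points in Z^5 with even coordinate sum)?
(-1, 0, -3, 6, 0)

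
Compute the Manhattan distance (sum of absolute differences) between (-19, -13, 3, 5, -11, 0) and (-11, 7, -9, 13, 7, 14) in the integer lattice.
80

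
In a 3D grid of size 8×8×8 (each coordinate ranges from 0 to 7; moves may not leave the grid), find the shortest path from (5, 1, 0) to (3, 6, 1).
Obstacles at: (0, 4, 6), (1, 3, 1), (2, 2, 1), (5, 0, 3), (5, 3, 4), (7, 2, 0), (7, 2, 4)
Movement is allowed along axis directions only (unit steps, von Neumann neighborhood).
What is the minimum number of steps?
8
(one shortest path: (5, 1, 0) → (4, 1, 0) → (3, 1, 0) → (3, 2, 0) → (3, 3, 0) → (3, 4, 0) → (3, 5, 0) → (3, 6, 0) → (3, 6, 1))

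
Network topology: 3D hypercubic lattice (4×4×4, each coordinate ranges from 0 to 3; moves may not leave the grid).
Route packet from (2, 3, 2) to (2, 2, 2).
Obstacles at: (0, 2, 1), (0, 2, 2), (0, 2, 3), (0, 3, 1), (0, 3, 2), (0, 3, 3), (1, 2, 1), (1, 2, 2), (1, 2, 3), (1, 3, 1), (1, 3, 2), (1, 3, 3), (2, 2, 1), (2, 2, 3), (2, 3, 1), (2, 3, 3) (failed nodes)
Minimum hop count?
1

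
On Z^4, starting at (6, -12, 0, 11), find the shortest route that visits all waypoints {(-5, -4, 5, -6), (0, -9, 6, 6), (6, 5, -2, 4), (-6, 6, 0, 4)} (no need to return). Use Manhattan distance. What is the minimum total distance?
84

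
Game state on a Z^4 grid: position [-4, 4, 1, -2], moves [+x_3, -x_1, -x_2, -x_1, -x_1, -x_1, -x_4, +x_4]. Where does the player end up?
(-8, 3, 2, -2)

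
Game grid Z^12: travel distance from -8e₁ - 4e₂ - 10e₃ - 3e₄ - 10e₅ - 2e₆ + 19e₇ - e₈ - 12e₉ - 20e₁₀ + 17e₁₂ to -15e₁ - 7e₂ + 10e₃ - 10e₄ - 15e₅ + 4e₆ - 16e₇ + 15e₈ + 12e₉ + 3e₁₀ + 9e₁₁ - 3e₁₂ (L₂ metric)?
60.291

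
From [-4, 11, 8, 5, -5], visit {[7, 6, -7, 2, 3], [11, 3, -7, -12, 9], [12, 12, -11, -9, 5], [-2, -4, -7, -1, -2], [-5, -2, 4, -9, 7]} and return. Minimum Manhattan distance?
198
(one optimal route: (-4, 11, 8, 5, -5) → (-2, -4, -7, -1, -2) → (7, 6, -7, 2, 3) → (12, 12, -11, -9, 5) → (11, 3, -7, -12, 9) → (-5, -2, 4, -9, 7) → (-4, 11, 8, 5, -5))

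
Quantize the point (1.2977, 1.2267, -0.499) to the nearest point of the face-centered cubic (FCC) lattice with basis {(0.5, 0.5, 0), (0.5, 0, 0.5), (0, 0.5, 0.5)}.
(1.5, 1, -0.5)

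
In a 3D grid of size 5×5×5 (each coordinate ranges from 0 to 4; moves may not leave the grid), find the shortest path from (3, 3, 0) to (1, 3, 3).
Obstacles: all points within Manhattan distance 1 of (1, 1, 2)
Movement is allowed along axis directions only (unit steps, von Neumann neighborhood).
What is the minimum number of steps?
5
(one shortest path: (3, 3, 0) → (2, 3, 0) → (1, 3, 0) → (1, 3, 1) → (1, 3, 2) → (1, 3, 3))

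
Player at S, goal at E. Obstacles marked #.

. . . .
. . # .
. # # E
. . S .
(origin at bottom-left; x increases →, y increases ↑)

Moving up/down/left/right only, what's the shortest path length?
2
(one shortest path: (2, 0) → (3, 0) → (3, 1))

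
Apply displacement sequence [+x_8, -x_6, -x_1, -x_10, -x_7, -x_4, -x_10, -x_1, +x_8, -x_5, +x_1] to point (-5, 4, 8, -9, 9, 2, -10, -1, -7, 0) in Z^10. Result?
(-6, 4, 8, -10, 8, 1, -11, 1, -7, -2)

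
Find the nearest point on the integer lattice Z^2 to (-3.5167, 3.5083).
(-4, 4)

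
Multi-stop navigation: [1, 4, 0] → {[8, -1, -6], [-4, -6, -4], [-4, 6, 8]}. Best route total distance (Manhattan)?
58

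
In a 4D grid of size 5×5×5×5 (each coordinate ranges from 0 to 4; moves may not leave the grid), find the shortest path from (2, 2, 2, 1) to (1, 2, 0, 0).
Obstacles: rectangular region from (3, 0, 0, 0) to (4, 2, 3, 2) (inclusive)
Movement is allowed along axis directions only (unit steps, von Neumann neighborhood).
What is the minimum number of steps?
4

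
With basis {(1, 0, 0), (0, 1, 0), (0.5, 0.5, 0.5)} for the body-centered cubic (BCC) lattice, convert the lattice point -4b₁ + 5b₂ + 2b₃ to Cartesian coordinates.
(-3, 6, 1)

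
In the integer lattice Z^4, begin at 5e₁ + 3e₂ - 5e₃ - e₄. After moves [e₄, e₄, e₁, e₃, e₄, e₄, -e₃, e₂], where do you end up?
(6, 4, -5, 3)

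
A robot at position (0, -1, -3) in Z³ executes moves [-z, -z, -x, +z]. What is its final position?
(-1, -1, -4)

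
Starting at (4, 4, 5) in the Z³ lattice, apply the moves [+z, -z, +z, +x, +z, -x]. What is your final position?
(4, 4, 7)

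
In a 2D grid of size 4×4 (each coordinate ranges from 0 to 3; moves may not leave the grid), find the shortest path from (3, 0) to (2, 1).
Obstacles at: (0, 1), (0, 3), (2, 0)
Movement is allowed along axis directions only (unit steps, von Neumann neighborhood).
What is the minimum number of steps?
2
(one shortest path: (3, 0) → (3, 1) → (2, 1))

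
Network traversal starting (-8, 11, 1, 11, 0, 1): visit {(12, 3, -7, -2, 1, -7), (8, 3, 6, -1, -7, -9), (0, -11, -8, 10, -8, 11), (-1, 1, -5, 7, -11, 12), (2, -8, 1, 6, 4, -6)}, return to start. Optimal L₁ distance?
246
(one optimal route: (-8, 11, 1, 11, 0, 1) → (8, 3, 6, -1, -7, -9) → (12, 3, -7, -2, 1, -7) → (2, -8, 1, 6, 4, -6) → (0, -11, -8, 10, -8, 11) → (-1, 1, -5, 7, -11, 12) → (-8, 11, 1, 11, 0, 1))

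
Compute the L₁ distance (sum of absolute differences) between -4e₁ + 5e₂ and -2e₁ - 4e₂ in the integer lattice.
11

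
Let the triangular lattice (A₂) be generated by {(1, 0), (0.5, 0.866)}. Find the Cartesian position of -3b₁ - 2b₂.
(-4, -1.732)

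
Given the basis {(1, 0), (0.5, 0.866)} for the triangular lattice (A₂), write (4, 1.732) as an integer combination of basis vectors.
3b₁ + 2b₂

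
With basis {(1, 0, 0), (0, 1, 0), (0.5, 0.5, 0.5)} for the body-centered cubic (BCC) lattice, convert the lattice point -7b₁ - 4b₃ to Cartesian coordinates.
(-9, -2, -2)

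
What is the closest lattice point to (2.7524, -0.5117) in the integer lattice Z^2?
(3, -1)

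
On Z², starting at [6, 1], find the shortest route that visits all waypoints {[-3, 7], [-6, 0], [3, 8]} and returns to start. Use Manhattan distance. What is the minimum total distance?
40
(one optimal route: (6, 1) → (-6, 0) → (-3, 7) → (3, 8) → (6, 1))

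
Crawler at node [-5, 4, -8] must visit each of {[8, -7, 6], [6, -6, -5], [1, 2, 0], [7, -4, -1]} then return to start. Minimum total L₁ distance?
78
(one optimal route: (-5, 4, -8) → (6, -6, -5) → (8, -7, 6) → (7, -4, -1) → (1, 2, 0) → (-5, 4, -8))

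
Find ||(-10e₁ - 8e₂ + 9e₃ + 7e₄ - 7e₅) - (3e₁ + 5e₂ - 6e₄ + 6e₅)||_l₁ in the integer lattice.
61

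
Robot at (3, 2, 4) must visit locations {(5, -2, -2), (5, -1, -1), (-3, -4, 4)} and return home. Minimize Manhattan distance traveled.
40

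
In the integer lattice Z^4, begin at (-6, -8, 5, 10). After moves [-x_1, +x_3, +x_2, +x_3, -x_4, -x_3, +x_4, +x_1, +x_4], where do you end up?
(-6, -7, 6, 11)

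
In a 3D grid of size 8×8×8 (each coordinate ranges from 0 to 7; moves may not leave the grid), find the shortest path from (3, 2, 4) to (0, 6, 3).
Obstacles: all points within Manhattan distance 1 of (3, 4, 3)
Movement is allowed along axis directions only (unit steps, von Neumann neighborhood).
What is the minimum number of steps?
8
(one shortest path: (3, 2, 4) → (2, 2, 4) → (1, 2, 4) → (0, 2, 4) → (0, 3, 4) → (0, 4, 4) → (0, 5, 4) → (0, 6, 4) → (0, 6, 3))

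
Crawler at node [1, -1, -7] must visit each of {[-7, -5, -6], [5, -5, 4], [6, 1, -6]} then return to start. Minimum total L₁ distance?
60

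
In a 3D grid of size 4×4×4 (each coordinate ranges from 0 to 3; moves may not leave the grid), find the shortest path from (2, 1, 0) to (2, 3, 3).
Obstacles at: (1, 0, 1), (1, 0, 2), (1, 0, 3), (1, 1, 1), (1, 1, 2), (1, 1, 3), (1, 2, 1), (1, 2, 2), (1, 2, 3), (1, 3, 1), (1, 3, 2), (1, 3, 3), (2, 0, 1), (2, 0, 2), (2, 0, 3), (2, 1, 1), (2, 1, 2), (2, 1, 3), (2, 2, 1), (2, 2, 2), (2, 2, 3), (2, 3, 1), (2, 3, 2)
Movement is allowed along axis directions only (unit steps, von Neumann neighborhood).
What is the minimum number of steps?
7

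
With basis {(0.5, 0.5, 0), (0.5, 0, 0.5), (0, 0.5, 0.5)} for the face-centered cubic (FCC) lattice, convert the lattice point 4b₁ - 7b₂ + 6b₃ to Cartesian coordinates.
(-1.5, 5, -0.5)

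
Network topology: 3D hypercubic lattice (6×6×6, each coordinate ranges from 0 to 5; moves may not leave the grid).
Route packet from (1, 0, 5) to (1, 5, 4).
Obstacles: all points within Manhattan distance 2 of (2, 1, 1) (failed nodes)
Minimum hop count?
6
(one shortest path: (1, 0, 5) → (1, 1, 5) → (1, 2, 5) → (1, 3, 5) → (1, 4, 5) → (1, 5, 5) → (1, 5, 4))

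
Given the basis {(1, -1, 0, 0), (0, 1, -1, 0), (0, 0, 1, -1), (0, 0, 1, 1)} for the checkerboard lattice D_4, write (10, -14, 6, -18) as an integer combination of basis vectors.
10b₁ - 4b₂ + 10b₃ - 8b₄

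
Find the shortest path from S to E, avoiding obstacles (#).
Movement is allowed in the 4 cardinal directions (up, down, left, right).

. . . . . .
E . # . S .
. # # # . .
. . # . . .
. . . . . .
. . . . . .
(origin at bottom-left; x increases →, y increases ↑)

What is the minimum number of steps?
6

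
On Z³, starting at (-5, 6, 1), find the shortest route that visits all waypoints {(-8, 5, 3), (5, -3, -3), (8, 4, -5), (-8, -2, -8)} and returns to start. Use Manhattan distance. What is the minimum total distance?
76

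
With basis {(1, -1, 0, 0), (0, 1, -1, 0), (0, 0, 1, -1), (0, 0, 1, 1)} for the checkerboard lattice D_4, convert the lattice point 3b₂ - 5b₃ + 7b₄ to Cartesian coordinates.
(0, 3, -1, 12)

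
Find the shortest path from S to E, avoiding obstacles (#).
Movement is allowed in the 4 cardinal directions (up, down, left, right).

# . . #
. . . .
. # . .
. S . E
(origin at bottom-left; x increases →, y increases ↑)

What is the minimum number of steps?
2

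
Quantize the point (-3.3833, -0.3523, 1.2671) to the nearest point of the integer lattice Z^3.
(-3, 0, 1)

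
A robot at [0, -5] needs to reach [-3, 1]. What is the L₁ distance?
9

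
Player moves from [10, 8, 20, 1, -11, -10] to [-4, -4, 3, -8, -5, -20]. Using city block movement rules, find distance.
68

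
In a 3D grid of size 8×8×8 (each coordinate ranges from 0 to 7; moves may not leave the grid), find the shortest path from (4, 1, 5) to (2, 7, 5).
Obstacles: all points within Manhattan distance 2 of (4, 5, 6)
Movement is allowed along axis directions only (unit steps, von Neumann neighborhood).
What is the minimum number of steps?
8
(one shortest path: (4, 1, 5) → (3, 1, 5) → (2, 1, 5) → (2, 2, 5) → (2, 3, 5) → (2, 4, 5) → (2, 5, 5) → (2, 6, 5) → (2, 7, 5))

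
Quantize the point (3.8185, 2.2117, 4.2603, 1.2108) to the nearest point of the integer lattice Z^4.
(4, 2, 4, 1)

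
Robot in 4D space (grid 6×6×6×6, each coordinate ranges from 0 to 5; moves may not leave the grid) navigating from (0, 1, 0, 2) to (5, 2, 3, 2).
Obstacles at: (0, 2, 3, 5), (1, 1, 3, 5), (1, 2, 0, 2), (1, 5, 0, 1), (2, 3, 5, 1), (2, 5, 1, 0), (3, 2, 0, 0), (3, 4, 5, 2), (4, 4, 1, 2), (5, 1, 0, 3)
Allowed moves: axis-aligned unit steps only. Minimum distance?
9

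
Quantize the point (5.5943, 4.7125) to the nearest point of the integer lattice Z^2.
(6, 5)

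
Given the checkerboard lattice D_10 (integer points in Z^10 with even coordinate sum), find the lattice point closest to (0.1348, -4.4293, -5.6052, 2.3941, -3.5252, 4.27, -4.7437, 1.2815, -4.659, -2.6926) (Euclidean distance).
(0, -4, -6, 2, -4, 4, -5, 1, -5, -3)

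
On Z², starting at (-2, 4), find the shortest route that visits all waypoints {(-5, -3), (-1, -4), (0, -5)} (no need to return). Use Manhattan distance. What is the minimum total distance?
17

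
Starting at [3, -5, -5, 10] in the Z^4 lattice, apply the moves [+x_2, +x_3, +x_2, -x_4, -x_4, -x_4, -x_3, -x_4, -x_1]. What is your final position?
(2, -3, -5, 6)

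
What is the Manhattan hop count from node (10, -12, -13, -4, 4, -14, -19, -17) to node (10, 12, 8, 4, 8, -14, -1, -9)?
83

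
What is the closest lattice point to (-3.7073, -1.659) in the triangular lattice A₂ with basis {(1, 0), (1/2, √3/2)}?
(-4, -1.732)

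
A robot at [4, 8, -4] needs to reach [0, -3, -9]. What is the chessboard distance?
11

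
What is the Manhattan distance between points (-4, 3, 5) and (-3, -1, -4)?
14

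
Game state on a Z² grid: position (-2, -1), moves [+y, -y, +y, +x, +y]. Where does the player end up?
(-1, 1)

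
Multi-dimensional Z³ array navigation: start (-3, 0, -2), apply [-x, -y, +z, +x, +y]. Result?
(-3, 0, -1)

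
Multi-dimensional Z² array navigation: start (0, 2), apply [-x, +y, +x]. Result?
(0, 3)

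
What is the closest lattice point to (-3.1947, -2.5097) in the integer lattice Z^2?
(-3, -3)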